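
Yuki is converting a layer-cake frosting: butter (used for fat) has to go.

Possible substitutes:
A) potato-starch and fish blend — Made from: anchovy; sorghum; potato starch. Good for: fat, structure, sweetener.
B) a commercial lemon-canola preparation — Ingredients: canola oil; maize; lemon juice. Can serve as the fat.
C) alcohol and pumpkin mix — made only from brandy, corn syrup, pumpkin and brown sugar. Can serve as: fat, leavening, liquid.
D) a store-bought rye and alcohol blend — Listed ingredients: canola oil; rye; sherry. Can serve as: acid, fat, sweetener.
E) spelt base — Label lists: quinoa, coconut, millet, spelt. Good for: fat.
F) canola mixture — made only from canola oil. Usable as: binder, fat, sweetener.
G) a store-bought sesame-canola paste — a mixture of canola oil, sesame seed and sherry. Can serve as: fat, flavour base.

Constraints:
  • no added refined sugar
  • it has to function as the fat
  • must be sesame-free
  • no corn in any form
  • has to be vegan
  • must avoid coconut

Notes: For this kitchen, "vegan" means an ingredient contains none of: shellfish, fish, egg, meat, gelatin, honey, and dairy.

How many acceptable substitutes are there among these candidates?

2

A: has anchovy, so not vegan — out
B: has maize, so not corn-free — no
C: has corn syrup, so not corn-free; has brown sugar, so not no-added-sugar — out
D: every rule checks out — OK
E: has coconut, so not coconut-free — reject
F: only canola oil; none excluded — keep
G: has sesame seed, so not sesame-free — out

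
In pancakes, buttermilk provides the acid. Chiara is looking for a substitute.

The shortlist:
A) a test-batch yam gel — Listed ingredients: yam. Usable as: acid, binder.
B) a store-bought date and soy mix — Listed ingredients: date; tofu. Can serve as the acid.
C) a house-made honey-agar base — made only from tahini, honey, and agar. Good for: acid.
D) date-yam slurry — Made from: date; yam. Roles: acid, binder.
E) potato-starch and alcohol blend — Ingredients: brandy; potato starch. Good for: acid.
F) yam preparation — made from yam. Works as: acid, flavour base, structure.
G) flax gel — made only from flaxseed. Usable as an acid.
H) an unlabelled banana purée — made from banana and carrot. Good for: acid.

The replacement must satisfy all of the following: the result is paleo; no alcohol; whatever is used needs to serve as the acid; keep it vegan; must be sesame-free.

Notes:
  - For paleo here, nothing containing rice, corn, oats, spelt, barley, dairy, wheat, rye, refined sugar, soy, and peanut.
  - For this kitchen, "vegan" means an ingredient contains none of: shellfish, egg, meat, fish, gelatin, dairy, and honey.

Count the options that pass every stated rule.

A: only yam; none excluded — keep
B: has tofu, so not paleo — reject
C: has honey, so not vegan; has tahini, so not sesame-free — reject
D: only yam and date; none excluded — keep
E: has brandy, so not alcohol-free — no
F: only yam; none excluded — keep
G: only flaxseed; none excluded — valid
H: works as an acid, no alcohol, paleo — valid

5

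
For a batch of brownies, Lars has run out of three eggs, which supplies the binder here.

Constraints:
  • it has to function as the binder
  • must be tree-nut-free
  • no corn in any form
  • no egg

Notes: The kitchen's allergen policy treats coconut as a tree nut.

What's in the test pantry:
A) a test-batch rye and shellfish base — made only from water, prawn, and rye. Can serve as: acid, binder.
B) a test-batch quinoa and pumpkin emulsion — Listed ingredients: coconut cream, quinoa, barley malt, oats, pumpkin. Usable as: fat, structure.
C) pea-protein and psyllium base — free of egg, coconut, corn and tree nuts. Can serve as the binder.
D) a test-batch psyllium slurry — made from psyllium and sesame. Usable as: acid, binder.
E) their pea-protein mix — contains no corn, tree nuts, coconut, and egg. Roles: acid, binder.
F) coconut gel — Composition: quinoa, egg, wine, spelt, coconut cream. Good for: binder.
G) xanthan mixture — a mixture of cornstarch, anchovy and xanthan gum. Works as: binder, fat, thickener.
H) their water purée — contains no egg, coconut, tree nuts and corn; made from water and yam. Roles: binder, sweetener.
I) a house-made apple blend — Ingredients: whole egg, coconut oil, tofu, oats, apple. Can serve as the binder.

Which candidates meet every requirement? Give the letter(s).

A, C, D, E, H

A: nothing on the exclusion list — keep
B: not usable as a binder; has coconut cream, so not tree-nut-free — out
C: works as a binder, no corn, no egg — valid
D: no egg, no corn — OK
E: no corn, no egg — valid
F: has coconut cream, so not tree-nut-free; has egg, so not egg-free — no
G: has cornstarch, so not corn-free — reject
H: no egg, tree-nut-free — OK
I: has coconut oil, so not tree-nut-free; has whole egg, so not egg-free — reject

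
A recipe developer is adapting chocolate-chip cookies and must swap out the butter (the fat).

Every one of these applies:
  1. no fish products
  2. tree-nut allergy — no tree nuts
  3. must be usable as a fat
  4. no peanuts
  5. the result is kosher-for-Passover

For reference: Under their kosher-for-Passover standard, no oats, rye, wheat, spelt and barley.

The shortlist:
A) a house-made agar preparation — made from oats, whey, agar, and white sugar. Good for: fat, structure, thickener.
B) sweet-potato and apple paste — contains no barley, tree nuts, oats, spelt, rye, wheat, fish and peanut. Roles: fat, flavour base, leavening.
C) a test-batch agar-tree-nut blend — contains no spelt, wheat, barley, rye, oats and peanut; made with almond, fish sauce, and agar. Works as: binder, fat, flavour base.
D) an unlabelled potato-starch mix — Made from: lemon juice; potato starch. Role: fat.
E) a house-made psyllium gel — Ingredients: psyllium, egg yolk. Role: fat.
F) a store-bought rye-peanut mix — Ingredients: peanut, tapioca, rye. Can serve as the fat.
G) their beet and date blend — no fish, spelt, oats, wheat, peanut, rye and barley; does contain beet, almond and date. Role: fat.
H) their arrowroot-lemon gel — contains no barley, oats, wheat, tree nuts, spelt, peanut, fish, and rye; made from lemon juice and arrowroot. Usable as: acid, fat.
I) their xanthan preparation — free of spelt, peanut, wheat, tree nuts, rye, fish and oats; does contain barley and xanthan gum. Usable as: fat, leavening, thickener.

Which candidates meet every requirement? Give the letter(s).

A: has oats, so not kosher-for-Passover — reject
B: no fish, no peanut — OK
C: has fish sauce, so not fish-free; has almond, so not tree-nut-free — no
D: every rule checks out — valid
E: every rule checks out — keep
F: has rye, so not kosher-for-Passover; has peanut, so not peanut-free — no
G: has almond, so not tree-nut-free — reject
H: works as a fat, kosher-for-Passover, no fish — valid
I: has barley, so not kosher-for-Passover — reject

B, D, E, H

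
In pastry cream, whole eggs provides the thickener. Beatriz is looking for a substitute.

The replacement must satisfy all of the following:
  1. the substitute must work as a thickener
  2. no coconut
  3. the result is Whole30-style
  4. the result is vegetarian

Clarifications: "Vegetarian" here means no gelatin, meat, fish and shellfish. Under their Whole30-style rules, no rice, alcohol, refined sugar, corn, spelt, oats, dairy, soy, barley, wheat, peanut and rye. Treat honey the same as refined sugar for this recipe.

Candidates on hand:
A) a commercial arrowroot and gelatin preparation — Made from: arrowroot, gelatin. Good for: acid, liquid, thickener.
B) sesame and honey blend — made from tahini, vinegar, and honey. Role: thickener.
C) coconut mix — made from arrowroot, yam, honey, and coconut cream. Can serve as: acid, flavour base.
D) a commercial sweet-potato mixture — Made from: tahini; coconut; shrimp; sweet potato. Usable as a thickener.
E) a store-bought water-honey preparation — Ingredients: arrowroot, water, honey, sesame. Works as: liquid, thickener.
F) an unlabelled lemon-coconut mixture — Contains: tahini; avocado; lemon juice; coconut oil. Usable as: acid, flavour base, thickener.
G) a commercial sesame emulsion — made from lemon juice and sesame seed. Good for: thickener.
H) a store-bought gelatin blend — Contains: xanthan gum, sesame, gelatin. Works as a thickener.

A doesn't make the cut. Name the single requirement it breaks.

usable as a thickener: satisfied
vegetarian: has gelatin — fails
Whole30-style: satisfied
coconut-free: satisfied

vegetarian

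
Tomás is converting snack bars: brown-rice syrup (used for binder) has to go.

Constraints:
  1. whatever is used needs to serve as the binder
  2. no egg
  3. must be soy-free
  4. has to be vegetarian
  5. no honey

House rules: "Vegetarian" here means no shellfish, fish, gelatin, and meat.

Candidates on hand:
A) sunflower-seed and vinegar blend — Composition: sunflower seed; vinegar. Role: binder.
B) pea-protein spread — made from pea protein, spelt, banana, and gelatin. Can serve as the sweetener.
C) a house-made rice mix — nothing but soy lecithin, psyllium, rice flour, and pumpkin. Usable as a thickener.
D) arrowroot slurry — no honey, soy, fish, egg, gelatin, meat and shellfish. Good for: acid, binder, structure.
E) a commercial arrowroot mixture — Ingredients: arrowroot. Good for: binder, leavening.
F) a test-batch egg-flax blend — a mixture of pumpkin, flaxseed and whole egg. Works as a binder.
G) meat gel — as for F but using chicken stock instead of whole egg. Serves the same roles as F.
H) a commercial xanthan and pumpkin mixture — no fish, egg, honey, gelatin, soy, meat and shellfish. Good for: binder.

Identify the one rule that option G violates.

vegetarian

usable as a binder: satisfied
vegetarian: has chicken stock — fails
soy-free: satisfied
egg-free: satisfied
honey-free: satisfied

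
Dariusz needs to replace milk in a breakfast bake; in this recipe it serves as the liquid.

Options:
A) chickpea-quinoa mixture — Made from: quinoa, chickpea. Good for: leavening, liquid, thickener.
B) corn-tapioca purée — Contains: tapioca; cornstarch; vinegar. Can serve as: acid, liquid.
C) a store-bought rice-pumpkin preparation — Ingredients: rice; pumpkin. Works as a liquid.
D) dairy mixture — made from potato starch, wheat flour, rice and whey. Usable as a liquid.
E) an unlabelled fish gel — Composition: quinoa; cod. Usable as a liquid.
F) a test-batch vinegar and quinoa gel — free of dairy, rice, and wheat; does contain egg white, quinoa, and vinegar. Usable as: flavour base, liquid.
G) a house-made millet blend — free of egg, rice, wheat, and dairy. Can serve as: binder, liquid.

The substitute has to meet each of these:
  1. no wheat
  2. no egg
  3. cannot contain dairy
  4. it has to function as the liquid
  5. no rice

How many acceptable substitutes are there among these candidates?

A: only quinoa and chickpea; none excluded — OK
B: every rule checks out — OK
C: has rice, so not rice-free — no
D: has rice, so not rice-free; has wheat flour, so not wheat-free (and 1 more) — out
E: nothing on the exclusion list — keep
F: has egg white, so not egg-free — out
G: nothing on the exclusion list — valid

4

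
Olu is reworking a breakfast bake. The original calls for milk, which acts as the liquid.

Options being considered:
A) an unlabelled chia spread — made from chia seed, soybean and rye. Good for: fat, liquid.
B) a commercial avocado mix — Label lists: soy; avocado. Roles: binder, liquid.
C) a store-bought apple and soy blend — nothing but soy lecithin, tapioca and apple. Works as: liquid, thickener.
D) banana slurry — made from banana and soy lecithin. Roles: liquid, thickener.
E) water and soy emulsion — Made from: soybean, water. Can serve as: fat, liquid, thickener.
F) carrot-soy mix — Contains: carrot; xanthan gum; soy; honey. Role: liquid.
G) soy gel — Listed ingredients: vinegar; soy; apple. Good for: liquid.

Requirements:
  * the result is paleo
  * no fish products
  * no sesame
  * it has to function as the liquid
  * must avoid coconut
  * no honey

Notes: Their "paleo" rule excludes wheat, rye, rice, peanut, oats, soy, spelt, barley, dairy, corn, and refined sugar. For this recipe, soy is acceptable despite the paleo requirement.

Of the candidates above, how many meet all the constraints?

5

A: has rye, so not paleo — reject
B: soy is permitted under the paleo carve-out; nothing else excluded — keep
C: soy is permitted under the paleo carve-out; nothing else excluded — keep
D: soy is permitted under the paleo carve-out; nothing else excluded — valid
E: soy is permitted under the paleo carve-out; nothing else excluded — OK
F: has honey, so not honey-free — no
G: soy is permitted under the paleo carve-out; nothing else excluded — valid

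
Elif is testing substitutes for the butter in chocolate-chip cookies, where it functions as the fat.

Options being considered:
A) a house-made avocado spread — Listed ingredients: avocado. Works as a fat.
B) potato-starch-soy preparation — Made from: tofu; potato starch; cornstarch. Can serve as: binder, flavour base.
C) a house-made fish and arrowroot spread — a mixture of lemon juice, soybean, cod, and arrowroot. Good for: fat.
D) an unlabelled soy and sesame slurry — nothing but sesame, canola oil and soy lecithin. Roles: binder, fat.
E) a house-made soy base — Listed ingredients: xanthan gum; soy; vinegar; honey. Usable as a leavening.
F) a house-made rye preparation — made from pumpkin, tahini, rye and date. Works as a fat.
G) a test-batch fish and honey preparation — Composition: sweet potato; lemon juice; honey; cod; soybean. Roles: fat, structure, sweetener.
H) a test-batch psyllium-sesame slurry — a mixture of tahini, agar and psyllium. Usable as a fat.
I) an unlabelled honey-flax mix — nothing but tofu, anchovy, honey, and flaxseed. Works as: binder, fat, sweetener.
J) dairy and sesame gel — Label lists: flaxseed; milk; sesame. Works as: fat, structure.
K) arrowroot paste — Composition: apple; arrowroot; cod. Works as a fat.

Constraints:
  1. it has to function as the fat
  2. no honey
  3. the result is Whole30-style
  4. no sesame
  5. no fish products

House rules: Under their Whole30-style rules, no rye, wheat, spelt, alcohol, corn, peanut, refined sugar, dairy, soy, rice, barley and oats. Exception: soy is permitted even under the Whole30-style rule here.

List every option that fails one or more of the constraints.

B, C, D, E, F, G, H, I, J, K

A: only avocado; none excluded — OK
B: not usable as a fat; has cornstarch, so not Whole30-style — reject
C: has cod, so not fish-free — out
D: has sesame, so not sesame-free — reject
E: not usable as a fat; has honey, so not honey-free — out
F: has rye, so not Whole30-style; has tahini, so not sesame-free — out
G: has cod, so not fish-free; has honey, so not honey-free — reject
H: has tahini, so not sesame-free — reject
I: has anchovy, so not fish-free; has honey, so not honey-free — no
J: has milk, so not Whole30-style; has sesame, so not sesame-free — no
K: has cod, so not fish-free — reject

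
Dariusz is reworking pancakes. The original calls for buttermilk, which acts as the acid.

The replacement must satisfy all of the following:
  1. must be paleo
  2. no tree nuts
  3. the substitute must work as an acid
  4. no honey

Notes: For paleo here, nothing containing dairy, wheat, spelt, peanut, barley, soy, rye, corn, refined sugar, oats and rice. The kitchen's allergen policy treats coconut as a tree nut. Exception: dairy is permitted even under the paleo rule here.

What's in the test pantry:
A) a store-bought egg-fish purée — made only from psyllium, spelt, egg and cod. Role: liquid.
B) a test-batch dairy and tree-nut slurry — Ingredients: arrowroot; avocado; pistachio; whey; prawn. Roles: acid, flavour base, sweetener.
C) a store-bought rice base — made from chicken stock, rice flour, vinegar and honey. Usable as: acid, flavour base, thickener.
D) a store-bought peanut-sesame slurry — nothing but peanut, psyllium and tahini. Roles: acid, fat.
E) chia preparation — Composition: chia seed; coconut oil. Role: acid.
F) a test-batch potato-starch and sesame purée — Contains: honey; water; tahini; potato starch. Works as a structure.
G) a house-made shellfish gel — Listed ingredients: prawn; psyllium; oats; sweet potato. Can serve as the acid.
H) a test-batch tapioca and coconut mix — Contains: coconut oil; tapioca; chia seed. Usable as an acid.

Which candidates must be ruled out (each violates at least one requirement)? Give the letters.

A, B, C, D, E, F, G, H

A: not usable as an acid; has spelt, so not paleo — reject
B: has pistachio, so not tree-nut-free — out
C: has rice flour, so not paleo; has honey, so not honey-free — out
D: has peanut, so not paleo — reject
E: has coconut oil, so not tree-nut-free — no
F: not usable as an acid; has honey, so not honey-free — no
G: has oats, so not paleo — no
H: has coconut oil, so not tree-nut-free — reject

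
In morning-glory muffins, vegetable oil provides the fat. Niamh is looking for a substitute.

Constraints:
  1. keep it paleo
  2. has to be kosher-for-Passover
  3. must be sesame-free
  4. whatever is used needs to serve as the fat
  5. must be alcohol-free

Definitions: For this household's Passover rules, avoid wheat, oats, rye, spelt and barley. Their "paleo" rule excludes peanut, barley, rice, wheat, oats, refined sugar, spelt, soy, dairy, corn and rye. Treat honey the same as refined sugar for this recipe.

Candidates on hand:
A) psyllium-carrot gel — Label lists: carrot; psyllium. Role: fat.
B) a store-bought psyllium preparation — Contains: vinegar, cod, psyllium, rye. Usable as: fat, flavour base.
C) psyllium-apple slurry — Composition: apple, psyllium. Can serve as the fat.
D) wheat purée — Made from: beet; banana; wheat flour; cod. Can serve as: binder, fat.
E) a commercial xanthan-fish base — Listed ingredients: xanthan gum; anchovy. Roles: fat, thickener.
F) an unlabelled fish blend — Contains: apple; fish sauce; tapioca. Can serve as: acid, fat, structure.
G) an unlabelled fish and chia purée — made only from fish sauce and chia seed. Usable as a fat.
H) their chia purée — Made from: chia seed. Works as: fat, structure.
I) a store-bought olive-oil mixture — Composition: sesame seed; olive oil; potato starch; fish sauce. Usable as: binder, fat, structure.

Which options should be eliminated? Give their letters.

A: paleo, no sesame — valid
B: has rye, so not kosher-for-Passover; has rye, so not paleo — reject
C: only psyllium and apple; none excluded — keep
D: has wheat flour, so not kosher-for-Passover; has wheat flour, so not paleo — no
E: every rule checks out — OK
F: all constraints satisfied — valid
G: only fish sauce and chia seed; none excluded — OK
H: nothing on the exclusion list — valid
I: has sesame seed, so not sesame-free — out

B, D, I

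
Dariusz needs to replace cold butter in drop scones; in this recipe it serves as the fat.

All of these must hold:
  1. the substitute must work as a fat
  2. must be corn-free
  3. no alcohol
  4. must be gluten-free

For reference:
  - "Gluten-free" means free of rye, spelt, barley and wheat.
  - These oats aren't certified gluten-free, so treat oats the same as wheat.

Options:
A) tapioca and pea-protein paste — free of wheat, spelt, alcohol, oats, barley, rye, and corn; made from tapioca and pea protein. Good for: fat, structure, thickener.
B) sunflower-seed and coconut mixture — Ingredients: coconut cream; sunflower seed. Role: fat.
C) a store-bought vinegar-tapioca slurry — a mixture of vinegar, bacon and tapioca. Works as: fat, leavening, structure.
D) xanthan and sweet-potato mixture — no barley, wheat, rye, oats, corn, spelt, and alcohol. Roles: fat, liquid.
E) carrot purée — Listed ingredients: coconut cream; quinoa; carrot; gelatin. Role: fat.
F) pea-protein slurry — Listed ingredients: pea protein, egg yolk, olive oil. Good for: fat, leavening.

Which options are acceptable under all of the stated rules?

A: gluten-free, no alcohol — OK
B: works as a fat, no corn, no alcohol — keep
C: only bacon, tapioca, and vinegar; none excluded — valid
D: works as a fat, no corn, no alcohol — keep
E: nothing on the exclusion list — valid
F: no alcohol, no corn — OK

A, B, C, D, E, F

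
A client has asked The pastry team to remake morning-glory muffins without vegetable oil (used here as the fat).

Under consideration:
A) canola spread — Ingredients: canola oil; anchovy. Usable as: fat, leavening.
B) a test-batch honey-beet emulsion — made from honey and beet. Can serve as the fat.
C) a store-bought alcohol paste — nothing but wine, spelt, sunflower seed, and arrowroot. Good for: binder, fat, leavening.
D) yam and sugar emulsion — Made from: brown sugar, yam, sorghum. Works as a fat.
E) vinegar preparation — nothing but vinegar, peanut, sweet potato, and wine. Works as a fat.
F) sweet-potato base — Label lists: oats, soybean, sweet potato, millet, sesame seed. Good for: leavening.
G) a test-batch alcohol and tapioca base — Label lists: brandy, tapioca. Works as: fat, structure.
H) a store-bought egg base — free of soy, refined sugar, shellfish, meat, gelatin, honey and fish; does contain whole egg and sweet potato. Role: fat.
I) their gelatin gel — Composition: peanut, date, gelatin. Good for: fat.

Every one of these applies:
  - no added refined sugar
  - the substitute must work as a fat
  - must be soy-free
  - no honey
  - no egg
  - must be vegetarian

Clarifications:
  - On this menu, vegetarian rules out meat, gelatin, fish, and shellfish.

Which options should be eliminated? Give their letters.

A: has anchovy, so not vegetarian — reject
B: has honey, so not honey-free — out
C: works as a fat, no honey, vegetarian — OK
D: has brown sugar, so not no-added-sugar — out
E: works as a fat, no refined sugar, no honey — OK
F: not usable as a fat; has soybean, so not soy-free — out
G: works as a fat, no refined sugar, no soy — valid
H: has whole egg, so not egg-free — reject
I: has gelatin, so not vegetarian — reject

A, B, D, F, H, I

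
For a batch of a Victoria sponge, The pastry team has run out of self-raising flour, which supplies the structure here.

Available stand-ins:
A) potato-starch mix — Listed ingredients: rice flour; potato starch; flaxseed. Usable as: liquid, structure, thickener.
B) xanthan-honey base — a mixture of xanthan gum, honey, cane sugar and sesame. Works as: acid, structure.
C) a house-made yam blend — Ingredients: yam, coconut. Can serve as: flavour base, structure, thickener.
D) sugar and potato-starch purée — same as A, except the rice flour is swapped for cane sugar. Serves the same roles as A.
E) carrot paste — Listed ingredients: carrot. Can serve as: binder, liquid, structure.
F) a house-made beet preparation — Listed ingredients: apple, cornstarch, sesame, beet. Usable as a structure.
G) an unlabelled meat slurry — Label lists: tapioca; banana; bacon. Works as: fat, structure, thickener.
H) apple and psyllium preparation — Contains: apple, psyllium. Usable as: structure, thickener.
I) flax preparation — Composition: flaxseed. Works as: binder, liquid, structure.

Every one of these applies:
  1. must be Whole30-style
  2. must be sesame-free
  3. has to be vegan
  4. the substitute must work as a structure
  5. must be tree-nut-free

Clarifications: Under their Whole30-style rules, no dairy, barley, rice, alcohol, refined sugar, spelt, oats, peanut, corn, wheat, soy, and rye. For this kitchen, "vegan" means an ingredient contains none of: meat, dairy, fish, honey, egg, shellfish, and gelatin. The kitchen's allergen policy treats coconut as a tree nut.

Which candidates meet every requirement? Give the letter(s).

E, H, I

A: has rice flour, so not Whole30-style — out
B: has cane sugar, so not Whole30-style; has honey, so not vegan (and 1 more) — reject
C: has coconut, so not tree-nut-free — out
D: has cane sugar, so not Whole30-style — no
E: only carrot; none excluded — OK
F: has cornstarch, so not Whole30-style; has sesame, so not sesame-free — out
G: has bacon, so not vegan — out
H: only apple and psyllium; none excluded — keep
I: tree-nut-free, vegan — keep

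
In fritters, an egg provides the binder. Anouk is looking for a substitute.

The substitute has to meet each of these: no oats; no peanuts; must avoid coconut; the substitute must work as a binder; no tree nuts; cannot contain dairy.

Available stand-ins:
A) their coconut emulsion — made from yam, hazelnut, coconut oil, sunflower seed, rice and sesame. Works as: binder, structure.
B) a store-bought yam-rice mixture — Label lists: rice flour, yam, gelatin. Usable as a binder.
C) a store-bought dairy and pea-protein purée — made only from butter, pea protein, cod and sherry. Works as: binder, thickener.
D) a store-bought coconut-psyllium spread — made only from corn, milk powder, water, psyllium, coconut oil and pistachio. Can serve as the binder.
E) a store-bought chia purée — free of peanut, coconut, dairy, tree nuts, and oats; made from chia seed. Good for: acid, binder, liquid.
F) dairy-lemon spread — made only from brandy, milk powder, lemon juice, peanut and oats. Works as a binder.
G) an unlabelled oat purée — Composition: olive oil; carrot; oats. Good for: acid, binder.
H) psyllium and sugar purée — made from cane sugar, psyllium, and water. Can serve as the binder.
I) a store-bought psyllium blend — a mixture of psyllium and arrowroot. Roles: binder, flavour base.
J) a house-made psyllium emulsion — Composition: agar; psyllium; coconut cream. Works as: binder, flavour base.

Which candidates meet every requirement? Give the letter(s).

B, E, H, I

A: has coconut oil, so not coconut-free; has hazelnut, so not tree-nut-free — reject
B: only gelatin, rice flour, and yam; none excluded — keep
C: has butter, so not dairy-free — out
D: has coconut oil, so not coconut-free; has milk powder, so not dairy-free (and 1 more) — no
E: no dairy, no tree nuts — keep
F: has milk powder, so not dairy-free; has peanut, so not peanut-free (and 1 more) — reject
G: has oats, so not oat-free — reject
H: nothing on the exclusion list — keep
I: every rule checks out — keep
J: has coconut cream, so not coconut-free — reject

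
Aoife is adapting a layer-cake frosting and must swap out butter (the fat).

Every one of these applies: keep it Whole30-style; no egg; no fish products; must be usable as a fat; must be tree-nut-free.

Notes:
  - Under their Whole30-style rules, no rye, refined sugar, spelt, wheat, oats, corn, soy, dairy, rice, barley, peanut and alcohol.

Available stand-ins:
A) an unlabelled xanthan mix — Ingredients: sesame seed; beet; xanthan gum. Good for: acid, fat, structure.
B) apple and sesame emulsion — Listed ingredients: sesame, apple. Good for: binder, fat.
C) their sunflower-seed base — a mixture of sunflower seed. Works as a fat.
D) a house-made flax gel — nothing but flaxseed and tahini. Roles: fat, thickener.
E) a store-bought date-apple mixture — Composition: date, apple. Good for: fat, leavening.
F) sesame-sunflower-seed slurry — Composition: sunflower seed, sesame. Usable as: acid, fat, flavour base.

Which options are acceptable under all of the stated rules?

A, B, C, D, E, F

A: all constraints satisfied — valid
B: all constraints satisfied — OK
C: only sunflower seed; none excluded — OK
D: every rule checks out — OK
E: only apple and date; none excluded — keep
F: only sesame and sunflower seed; none excluded — valid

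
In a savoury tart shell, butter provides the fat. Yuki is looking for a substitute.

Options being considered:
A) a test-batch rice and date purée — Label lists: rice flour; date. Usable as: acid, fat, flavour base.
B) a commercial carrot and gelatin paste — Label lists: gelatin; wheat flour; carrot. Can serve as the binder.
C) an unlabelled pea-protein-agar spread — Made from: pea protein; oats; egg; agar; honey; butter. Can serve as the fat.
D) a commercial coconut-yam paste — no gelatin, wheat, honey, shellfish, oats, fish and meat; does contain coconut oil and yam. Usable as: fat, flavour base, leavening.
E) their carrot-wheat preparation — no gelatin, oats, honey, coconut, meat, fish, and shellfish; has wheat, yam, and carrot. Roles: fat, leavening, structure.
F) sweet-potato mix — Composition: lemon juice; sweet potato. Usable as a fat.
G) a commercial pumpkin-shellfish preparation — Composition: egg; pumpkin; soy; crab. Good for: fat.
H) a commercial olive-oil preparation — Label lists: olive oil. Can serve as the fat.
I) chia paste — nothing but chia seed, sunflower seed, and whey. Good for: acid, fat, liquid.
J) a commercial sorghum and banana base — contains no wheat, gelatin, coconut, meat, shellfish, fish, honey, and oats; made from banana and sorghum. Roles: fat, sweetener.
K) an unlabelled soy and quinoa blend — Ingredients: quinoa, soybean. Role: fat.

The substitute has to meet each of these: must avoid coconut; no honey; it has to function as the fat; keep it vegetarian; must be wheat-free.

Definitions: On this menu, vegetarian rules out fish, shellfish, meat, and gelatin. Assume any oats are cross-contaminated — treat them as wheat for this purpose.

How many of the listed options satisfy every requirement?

6

A: all constraints satisfied — keep
B: not usable as a fat; has gelatin, so not vegetarian (and 1 more) — out
C: has honey, so not honey-free; has oats, so not wheat-free — reject
D: has coconut oil, so not coconut-free — reject
E: has wheat, so not wheat-free — out
F: vegetarian, no honey — keep
G: has crab, so not vegetarian — no
H: works as a fat, wheat-free, no honey — keep
I: works as a fat, no coconut, vegetarian — valid
J: no honey, wheat-free — valid
K: only soybean and quinoa; none excluded — valid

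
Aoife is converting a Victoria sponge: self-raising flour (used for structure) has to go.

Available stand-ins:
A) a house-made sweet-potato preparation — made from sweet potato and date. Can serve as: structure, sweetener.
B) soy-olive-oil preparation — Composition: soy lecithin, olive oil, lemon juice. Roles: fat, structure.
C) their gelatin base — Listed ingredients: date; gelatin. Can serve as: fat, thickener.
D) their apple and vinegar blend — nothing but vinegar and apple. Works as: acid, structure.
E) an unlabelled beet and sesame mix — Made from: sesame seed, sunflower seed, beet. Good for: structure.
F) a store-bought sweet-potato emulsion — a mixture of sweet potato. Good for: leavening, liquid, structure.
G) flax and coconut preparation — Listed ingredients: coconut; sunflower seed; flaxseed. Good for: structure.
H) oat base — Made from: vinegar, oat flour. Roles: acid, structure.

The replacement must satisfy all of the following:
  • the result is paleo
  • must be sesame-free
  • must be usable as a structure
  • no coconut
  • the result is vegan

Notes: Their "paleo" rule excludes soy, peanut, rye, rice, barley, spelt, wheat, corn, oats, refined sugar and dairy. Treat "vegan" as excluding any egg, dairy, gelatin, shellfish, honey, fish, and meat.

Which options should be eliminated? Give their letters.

A: every rule checks out — keep
B: has soy lecithin, so not paleo — out
C: not usable as a structure; has gelatin, so not vegan — no
D: only apple and vinegar; none excluded — valid
E: has sesame seed, so not sesame-free — reject
F: nothing on the exclusion list — OK
G: has coconut, so not coconut-free — no
H: has oat flour, so not paleo — reject

B, C, E, G, H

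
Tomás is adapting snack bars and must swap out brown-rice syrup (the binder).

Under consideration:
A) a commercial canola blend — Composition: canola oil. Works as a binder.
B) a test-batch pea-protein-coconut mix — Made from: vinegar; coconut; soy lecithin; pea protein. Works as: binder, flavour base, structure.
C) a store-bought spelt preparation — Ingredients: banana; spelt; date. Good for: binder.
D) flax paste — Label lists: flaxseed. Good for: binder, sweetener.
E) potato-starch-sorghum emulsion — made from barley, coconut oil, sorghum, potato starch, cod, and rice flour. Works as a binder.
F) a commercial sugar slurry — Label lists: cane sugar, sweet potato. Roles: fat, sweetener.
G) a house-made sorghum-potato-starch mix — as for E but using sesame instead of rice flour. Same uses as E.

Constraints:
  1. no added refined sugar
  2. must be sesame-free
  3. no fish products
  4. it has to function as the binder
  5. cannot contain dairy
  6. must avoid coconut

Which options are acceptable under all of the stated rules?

A: only canola oil; none excluded — keep
B: has coconut, so not coconut-free — no
C: no refined sugar, no dairy — OK
D: no refined sugar, no fish — valid
E: has coconut oil, so not coconut-free; has cod, so not fish-free — reject
F: not usable as a binder; has cane sugar, so not no-added-sugar — out
G: has coconut oil, so not coconut-free; has cod, so not fish-free (and 1 more) — no

A, C, D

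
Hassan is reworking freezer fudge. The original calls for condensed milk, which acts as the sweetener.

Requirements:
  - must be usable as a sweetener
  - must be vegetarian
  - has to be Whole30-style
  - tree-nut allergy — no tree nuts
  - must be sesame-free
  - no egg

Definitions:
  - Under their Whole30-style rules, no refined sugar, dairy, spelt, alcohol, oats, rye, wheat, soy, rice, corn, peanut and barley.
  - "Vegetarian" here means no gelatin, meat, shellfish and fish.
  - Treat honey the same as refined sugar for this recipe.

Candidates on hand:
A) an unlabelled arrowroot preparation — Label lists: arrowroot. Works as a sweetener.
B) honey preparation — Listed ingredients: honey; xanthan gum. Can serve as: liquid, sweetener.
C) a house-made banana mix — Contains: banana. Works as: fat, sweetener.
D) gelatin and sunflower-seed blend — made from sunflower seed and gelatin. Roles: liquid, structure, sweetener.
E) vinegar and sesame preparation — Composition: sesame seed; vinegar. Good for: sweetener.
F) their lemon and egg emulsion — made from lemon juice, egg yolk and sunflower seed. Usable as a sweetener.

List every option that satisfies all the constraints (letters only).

A, C

A: every rule checks out — keep
B: has honey, so not Whole30-style — out
C: works as a sweetener, no sesame, vegetarian — OK
D: has gelatin, so not vegetarian — out
E: has sesame seed, so not sesame-free — out
F: has egg yolk, so not egg-free — reject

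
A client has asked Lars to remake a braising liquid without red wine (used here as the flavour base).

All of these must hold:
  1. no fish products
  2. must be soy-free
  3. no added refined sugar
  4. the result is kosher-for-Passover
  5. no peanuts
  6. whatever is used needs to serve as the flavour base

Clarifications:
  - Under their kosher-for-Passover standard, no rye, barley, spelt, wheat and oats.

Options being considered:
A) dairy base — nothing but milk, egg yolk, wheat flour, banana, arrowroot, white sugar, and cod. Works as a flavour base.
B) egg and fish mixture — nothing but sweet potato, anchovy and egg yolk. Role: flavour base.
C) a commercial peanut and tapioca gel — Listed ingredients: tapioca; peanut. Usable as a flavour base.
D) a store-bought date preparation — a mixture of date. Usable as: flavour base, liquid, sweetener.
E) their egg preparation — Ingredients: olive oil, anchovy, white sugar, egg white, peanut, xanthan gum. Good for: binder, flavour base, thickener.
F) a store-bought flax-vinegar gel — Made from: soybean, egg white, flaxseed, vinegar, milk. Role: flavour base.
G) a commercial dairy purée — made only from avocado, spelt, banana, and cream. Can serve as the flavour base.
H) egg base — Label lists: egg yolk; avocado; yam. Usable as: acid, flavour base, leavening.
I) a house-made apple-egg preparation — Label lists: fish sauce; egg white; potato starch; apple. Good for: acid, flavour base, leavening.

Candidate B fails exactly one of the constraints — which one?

usable as a flavour base: satisfied
kosher-for-Passover: satisfied
fish-free: has anchovy — fails
peanut-free: satisfied
no-added-sugar: satisfied
soy-free: satisfied

fish-free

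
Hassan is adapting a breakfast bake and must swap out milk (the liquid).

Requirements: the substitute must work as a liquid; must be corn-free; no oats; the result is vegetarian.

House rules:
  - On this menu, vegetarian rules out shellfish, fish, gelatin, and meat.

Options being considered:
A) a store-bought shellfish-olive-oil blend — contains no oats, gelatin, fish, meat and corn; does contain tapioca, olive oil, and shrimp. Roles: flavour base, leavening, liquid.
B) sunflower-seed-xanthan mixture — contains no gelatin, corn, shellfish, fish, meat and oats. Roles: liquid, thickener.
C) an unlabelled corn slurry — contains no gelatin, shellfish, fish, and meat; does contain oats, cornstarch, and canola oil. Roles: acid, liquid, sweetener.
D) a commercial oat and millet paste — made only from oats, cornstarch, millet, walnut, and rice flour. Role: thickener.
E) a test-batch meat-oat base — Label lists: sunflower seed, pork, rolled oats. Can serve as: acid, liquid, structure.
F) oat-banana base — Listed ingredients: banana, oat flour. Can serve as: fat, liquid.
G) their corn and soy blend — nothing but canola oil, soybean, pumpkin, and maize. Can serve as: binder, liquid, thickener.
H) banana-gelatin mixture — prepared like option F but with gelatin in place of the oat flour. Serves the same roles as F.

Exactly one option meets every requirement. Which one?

B

A: has shrimp, so not vegetarian — no
B: every rule checks out — keep
C: has oats, so not oat-free; has cornstarch, so not corn-free — no
D: not usable as a liquid; has oats, so not oat-free (and 1 more) — reject
E: has pork, so not vegetarian; has rolled oats, so not oat-free — reject
F: has oat flour, so not oat-free — out
G: has maize, so not corn-free — reject
H: has gelatin, so not vegetarian — no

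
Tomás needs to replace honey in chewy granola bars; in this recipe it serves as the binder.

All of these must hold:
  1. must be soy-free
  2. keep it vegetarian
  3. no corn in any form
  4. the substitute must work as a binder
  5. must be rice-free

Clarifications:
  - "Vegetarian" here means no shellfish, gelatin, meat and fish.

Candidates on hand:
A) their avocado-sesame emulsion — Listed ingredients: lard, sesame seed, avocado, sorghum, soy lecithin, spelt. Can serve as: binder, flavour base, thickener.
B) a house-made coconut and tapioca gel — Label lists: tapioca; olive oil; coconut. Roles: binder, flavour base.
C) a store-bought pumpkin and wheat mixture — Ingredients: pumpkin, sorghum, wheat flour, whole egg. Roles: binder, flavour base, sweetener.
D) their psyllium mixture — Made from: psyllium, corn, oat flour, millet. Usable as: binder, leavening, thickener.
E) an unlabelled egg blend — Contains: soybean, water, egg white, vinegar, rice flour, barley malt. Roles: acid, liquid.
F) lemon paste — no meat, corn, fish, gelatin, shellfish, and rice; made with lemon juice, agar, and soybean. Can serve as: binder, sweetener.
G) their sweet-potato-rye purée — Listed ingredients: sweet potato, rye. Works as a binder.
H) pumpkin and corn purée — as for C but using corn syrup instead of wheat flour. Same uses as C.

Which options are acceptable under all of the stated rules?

A: has lard, so not vegetarian; has soy lecithin, so not soy-free — out
B: vegetarian, no rice — valid
C: works as a binder, no rice, no corn — keep
D: has corn, so not corn-free — no
E: not usable as a binder; has rice flour, so not rice-free (and 1 more) — no
F: has soybean, so not soy-free — reject
G: works as a binder, no corn, no rice — valid
H: has corn syrup, so not corn-free — out

B, C, G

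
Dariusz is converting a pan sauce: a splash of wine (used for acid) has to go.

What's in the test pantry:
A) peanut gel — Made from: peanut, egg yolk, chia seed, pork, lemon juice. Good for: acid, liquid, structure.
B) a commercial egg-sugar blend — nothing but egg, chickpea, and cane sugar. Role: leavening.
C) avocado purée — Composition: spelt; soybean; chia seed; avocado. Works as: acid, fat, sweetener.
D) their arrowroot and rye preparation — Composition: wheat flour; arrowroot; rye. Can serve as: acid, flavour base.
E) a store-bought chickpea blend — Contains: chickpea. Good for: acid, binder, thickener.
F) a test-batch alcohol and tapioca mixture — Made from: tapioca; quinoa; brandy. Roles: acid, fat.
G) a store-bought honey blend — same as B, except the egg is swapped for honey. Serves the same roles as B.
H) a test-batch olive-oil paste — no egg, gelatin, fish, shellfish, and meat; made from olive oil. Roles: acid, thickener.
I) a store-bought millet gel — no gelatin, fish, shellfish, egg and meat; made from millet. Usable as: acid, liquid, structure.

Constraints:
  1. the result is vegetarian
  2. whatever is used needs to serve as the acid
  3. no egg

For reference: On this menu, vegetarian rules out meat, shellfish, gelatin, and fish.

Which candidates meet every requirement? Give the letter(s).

A: has pork, so not vegetarian; has egg yolk, so not egg-free — no
B: not usable as an acid; has egg, so not egg-free — out
C: soybean and spelt etc. — none of it excluded — valid
D: vegetarian, no egg — keep
E: no egg, vegetarian — OK
F: all constraints satisfied — valid
G: not usable as an acid — out
H: vegetarian, no egg — valid
I: all constraints satisfied — OK

C, D, E, F, H, I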